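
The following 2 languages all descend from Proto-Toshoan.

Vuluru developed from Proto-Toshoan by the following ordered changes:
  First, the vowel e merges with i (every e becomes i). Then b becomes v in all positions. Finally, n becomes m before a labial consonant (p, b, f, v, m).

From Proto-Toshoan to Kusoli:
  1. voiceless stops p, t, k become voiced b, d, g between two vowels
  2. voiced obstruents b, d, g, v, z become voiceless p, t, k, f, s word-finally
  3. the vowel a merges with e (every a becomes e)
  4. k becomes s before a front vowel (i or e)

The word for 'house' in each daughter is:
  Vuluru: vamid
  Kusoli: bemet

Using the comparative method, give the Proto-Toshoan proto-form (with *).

*bamed

Position 2: Vuluru has a, Kusoli has e. Vuluru preserves a here (none of its changes turn any other segment into a), so the proto-segment is *a.
Position 5: Vuluru has d, Kusoli has t. Vuluru preserves d here (none of its changes turn any other segment into d), so the proto-segment is *d.
Position 1: Vuluru has v, Kusoli has b. Taking the neighbouring segments as reconstructed: Vuluru v could go back to *b or *v; Kusoli b can only go back to *b — the one source consistent with every daughter is *b.
This points to *bamed. Verify forward in each daughter:
Vuluru: *bamed
  bamed → bamid   [vowel merger]
  bamid → vamid   [unconditioned shift]
  vamid (rule 3 does not apply)
  giving Vuluru vamid.
Kusoli: start from *bamed.
  rule 1: no change — bamed
  rule 2 (final devoicing): bamed → bamet
  rule 3 (vowel merger): bamet → bemet
  rule 4: no change — bemet
  ⇒ Kusoli bemet
No other proto-form is consistent with every reflex, so the reconstruction is *bamed.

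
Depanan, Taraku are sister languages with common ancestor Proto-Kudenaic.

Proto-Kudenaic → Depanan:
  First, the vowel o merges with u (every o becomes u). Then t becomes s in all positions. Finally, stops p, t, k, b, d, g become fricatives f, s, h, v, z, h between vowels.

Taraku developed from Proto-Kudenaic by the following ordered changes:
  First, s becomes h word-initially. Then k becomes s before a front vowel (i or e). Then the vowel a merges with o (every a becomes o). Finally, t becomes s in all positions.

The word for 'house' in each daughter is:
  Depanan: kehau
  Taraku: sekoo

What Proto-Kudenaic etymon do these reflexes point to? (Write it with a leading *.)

*kekao

Position 4: Depanan has a, Taraku has o. Depanan preserves a here (none of its changes turn any other segment into a), so the proto-segment is *a.
Position 1: Depanan has k, Taraku has s. Depanan preserves k here (none of its changes turn any other segment into k), so the proto-segment is *k.
Continuing position by position gives *kekao; check it forward:
Depanan: start from *kekao.
  rule 1 (vowel merger): kekao → kekau
  rule 2: no change — kekau
  rule 3 (intervocalic lenition): kekau → kehau
  ⇒ Depanan kehau
Taraku: *kekao > sekao > sekoo  (by palatalisation, vowel merger)
No other proto-form is consistent with every reflex, so the reconstruction is *kekao.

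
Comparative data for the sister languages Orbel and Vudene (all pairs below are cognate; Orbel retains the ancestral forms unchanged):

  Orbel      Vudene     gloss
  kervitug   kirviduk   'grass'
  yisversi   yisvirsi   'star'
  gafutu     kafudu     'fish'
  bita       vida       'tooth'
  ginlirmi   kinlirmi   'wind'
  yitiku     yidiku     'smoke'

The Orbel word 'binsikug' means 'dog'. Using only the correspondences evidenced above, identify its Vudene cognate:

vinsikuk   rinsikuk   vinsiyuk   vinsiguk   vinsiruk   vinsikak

bita ~ vida — Orbel b corresponds to Vudene v word-initially before a front vowel.
kervitug ~ kirviduk — Orbel g corresponds to Vudene k word-finally.
Applying these to Orbel 'binsikug':
  binsikug → vinsikug   (b→v word-initially before a front vowel)
  vinsikug → vinsikuk   (g→k word-finally)
So the Vudene cognate is 'vinsikuk'.

vinsikuk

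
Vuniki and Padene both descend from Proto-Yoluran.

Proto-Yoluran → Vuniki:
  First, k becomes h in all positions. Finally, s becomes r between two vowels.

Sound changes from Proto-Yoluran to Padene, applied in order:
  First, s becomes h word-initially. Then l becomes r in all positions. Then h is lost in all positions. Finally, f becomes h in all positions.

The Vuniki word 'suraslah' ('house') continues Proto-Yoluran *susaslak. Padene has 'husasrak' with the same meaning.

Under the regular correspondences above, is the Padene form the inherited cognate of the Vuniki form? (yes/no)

no

Derive the expected Padene reflex of *susaslak:
Padene: *susaslak
  susaslak → husaslak   [debuccalisation]
  husaslak → husasrak   [unconditioned shift]
  husasrak → usasrak   [h-loss]
  usasrak (rule 4 does not apply)
  giving Padene usasrak.
The regular Padene reflex would be 'usasrak', but the attested form is 'husasrak'. The correspondence is irregular, so they are not cognates (the Padene form has a different source).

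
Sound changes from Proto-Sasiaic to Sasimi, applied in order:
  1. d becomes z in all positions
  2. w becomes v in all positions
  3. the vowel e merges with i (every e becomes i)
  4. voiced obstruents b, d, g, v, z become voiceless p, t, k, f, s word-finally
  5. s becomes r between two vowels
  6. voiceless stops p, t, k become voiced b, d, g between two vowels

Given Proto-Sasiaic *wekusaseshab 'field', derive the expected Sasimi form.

vigurarishap

Sasimi: *wekusaseshab > vekusaseshab > vikusasishab > vikusasishap > vikurarishap > vigurarishap  (by unconditioned shift, vowel merger, final devoicing, rhotacism, intervocalic voicing)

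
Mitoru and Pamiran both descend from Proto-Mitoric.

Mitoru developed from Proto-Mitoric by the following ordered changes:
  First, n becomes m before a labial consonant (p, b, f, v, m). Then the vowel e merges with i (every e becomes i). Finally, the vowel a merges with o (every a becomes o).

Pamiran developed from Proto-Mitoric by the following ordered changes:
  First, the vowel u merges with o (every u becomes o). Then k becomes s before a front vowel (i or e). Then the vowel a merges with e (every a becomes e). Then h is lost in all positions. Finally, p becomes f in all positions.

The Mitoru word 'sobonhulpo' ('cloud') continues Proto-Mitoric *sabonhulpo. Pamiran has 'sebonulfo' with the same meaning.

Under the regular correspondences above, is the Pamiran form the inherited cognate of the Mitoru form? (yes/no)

Derive the expected Pamiran reflex of *sabonhulpo:
Pamiran: start from *sabonhulpo.
  rule 1 (vowel merger): sabonhulpo → sabonholpo
  rule 2: no change — sabonholpo
  rule 3 (vowel merger): sabonholpo → sebonholpo
  rule 4 (h-loss): sebonholpo → sebonolpo
  rule 5 (unconditioned shift): sebonolpo → sebonolfo
  ⇒ Pamiran sebonolfo
The regular Pamiran reflex would be 'sebonolfo', but the attested form is 'sebonulfo'. The correspondence is irregular, so they are not cognates (the Pamiran form has a different source).

no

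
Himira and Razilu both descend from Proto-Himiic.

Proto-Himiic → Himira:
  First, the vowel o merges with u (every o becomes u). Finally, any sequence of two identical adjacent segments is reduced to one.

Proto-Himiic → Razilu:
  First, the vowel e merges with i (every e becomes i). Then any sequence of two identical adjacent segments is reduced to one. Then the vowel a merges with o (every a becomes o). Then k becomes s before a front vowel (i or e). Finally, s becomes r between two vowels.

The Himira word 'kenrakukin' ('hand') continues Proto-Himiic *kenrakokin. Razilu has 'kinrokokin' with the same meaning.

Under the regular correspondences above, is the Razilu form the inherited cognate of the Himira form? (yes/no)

Derive the expected Razilu reflex of *kenrakokin:
Razilu: start from *kenrakokin.
  rule 1 (vowel merger): kenrakokin → kinrakokin
  rule 2: no change — kinrakokin
  rule 3 (vowel merger): kinrakokin → kinrokokin
  rule 4 (palatalisation): kinrokokin → sinrokosin
  rule 5 (rhotacism): sinrokosin → sinrokorin
  ⇒ Razilu sinrokorin
The regular Razilu reflex would be 'sinrokorin', but the attested form is 'kinrokokin'. The correspondence is irregular, so they are not cognates (the Razilu form has a different source).

no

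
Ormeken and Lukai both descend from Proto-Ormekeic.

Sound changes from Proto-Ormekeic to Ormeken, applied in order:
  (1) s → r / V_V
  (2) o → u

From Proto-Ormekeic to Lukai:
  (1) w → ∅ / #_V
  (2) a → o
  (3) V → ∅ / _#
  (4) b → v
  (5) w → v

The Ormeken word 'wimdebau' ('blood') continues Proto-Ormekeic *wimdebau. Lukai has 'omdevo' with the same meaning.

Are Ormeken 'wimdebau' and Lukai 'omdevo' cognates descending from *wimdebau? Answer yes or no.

no

Derive the expected Lukai reflex of *wimdebau:
Lukai: *wimdebau > imdebau > imdebou > imdebo > imdevo  (by glide loss, vowel merger, apocope, unconditioned shift)
The regular Lukai reflex would be 'imdevo', but the attested form is 'omdevo'. The correspondence is irregular, so they are not cognates (the Lukai form has a different source).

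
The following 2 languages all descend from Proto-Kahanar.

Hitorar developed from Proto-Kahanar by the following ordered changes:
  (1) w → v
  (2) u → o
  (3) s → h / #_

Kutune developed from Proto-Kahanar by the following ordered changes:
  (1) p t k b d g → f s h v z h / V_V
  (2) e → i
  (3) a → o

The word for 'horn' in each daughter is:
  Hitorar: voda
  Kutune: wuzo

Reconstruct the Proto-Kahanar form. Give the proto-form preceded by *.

*wuda

Position 3: Hitorar has d, Kutune has z. Hitorar preserves d here (none of its changes turn any other segment into d), so the proto-segment is *d.
Position 4: Hitorar has a, Kutune has o. Hitorar preserves a here (none of its changes turn any other segment into a), so the proto-segment is *a.
Position 1: Hitorar has v, Kutune has w. Kutune preserves w here (none of its changes turn any other segment into w), so the proto-segment is *w.
This points to *wuda. Verify forward in each daughter:
Hitorar: *wuda > vuda > voda  (by unconditioned shift, vowel merger)
Kutune: *wuda
  wuda → wuza   [intervocalic lenition]
  wuza (rule 2 does not apply)
  wuza → wuzo   [vowel merger]
  giving Kutune wuzo.
*wuda is the unique common source.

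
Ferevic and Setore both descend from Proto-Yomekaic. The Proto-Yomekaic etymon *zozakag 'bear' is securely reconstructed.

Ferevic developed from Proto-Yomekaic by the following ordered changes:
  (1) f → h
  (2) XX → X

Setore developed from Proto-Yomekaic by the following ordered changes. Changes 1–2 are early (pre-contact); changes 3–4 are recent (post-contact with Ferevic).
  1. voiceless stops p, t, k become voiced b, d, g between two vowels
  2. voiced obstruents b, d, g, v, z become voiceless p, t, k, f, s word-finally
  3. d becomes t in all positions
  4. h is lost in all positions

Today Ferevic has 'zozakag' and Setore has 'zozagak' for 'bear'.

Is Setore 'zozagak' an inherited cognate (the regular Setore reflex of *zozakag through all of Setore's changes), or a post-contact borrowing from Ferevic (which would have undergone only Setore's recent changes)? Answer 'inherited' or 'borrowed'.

inherited

If inherited, *zozakag would pass through all of Setore's changes:
Setore: *zozakag
  zozakag → zozagag   [intervocalic voicing]
  zozagag → zozagak   [final devoicing]
  zozagak (rule 3 does not apply)
  zozagak (rule 4 does not apply)
  giving Setore zozagak.
If borrowed from Ferevic 'zozakag' after the early changes, it would undergo only the recent ones:
  rule 3 (unconditioned shift): no change (zozakag)
  rule 4 (h-loss): no change (zozakag)
  ⇒ as a loan: zozakag
Setore 'zozagak' matches the inherited outcome exactly, so it is an inherited cognate, not a loan.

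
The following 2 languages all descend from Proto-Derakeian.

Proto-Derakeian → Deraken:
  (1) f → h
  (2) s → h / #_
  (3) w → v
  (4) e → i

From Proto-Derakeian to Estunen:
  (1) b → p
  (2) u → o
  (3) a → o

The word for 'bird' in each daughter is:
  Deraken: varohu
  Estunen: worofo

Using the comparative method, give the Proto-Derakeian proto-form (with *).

*warofu

Position 2: Deraken has a, Estunen has o. Deraken preserves a here (none of its changes turn any other segment into a), so the proto-segment is *a.
Position 6: Deraken has u, Estunen has o. Deraken preserves u here (none of its changes turn any other segment into u), so the proto-segment is *u.
Position 5: Deraken has h, Estunen has f. Estunen preserves f here (none of its changes turn any other segment into f), so the proto-segment is *f.
This points to *warofu. Verify forward in each daughter:
Deraken: start from *warofu.
  rule 1 (unconditioned shift): warofu → warohu
  rule 2: no change — warohu
  rule 3 (unconditioned shift): warohu → varohu
  rule 4: no change — varohu
  ⇒ Deraken varohu
Estunen: *warofu > warofo > worofo  (by vowel merger, vowel merger)
No other proto-form is consistent with every reflex, so the reconstruction is *warofu.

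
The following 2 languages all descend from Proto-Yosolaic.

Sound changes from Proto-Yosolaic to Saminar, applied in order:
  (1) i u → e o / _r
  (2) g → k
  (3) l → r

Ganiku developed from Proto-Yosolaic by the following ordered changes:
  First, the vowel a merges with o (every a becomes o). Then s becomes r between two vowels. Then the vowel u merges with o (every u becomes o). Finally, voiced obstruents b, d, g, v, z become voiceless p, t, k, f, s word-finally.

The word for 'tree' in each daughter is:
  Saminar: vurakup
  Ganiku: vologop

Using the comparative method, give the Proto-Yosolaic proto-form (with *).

Position 2: Saminar has u, Ganiku has o. Saminar preserves u here (none of its changes turn any other segment into u), so the proto-segment is *u.
Position 3: Saminar has r, Ganiku has l. Ganiku preserves l here (none of its changes turn any other segment into l), so the proto-segment is *l.
This points to *vulagup. Verify forward in each daughter:
Saminar: *vulagup
  vulagup (rule 1 does not apply)
  vulagup → vulakup   [unconditioned shift]
  vulakup → vurakup   [unconditioned shift]
  giving Saminar vurakup.
Ganiku: *vulagup > vulogup > vologop  (by vowel merger, vowel merger)
Only *vulagup yields all of Saminar vurakup, Ganiku vologop.

*vulagup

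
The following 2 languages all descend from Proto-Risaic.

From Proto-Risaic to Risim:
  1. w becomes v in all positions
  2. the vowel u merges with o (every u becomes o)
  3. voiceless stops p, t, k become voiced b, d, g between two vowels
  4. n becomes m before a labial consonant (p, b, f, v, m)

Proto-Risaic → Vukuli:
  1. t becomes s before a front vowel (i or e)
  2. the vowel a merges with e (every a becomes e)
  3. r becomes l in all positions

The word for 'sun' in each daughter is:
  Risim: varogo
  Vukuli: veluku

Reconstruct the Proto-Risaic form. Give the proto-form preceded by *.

Position 4: Risim has o, Vukuli has u. Vukuli preserves u here (none of its changes turn any other segment into u), so the proto-segment is *u.
Position 2: Risim has a, Vukuli has e. Risim preserves a here (none of its changes turn any other segment into a), so the proto-segment is *a.
Position 3: Risim has r, Vukuli has l. Risim preserves r here (none of its changes turn any other segment into r), so the proto-segment is *r.
Verify the candidate proto-form against each daughter:
Risim: *varuku
  varuku (rule 1 does not apply)
  varuku → varoko   [vowel merger]
  varoko → varogo   [intervocalic voicing]
  varogo (rule 4 does not apply)
  giving Risim varogo.
Vukuli: start from *varuku.
  rule 1: no change — varuku
  rule 2 (vowel merger): varuku → veruku
  rule 3 (unconditioned shift): veruku → veluku
  ⇒ Vukuli veluku
Only *varuku yields all of Risim varogo, Vukuli veluku.

*varuku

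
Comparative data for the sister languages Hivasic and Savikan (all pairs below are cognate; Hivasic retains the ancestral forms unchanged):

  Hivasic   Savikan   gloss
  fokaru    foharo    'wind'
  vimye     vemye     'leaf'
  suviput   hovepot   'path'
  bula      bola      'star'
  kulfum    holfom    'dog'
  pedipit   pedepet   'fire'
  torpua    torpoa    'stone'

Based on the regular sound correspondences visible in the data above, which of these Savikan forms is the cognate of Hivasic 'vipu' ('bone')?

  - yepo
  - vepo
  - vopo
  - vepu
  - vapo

vepo

suviput ~ hovepot, pedipit ~ pedepet — Hivasic i corresponds to Savikan e after a consonant, before a labial obstruent.
fokaru ~ foharo — Hivasic u corresponds to Savikan o word-finally.
Applying these to Hivasic 'vipu':
  vipu → vepu   (i→e after a consonant, before a labial obstruent)
  vepu → vepo   (u→o word-finally)
So the Savikan cognate is 'vepo'.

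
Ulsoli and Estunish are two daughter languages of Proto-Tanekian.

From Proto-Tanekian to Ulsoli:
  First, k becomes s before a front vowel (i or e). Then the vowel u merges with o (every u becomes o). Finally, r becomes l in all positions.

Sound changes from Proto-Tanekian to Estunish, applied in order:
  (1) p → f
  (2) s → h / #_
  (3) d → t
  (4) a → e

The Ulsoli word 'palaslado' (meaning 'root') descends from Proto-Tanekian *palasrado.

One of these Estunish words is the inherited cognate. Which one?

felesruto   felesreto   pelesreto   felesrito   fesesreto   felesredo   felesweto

Estunish: *palasrado > falasrado > falasrato > felesreto  (by unconditioned shift, unconditioned shift, vowel merger)
Among the options, 'felesreto' alone shows every Estunish change applied in order.

felesreto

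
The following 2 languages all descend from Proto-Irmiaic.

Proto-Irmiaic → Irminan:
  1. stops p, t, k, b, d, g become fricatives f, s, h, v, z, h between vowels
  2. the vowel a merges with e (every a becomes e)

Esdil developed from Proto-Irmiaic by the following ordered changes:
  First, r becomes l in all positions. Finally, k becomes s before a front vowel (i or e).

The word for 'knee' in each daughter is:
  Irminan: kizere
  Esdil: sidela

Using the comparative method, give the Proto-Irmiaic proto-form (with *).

*kidera

Position 5: Irminan has r, Esdil has l. Irminan preserves r here (none of its changes turn any other segment into r), so the proto-segment is *r.
Position 1: Irminan has k, Esdil has s. Irminan preserves k here (none of its changes turn any other segment into k), so the proto-segment is *k.
Position 3: Irminan has z, Esdil has d. Esdil preserves d here (none of its changes turn any other segment into d), so the proto-segment is *d.
This points to *kidera. Verify forward in each daughter:
Irminan: *kidera
  kidera → kizera   [intervocalic lenition]
  kizera → kizere   [vowel merger]
  giving Irminan kizere.
Esdil: *kidera > kidela > sidela  (by unconditioned shift, palatalisation)
No other proto-form is consistent with every reflex, so the reconstruction is *kidera.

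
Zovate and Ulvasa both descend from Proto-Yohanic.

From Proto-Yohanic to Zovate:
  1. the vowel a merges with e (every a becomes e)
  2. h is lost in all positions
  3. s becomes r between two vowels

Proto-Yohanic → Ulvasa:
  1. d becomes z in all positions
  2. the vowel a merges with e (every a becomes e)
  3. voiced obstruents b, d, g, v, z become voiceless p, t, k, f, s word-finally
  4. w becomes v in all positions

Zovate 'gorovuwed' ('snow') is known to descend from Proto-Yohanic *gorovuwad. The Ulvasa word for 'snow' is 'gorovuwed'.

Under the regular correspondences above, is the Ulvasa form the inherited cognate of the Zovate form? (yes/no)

Derive the expected Ulvasa reflex of *gorovuwad:
Ulvasa: start from *gorovuwad.
  rule 1 (unconditioned shift): gorovuwad → gorovuwaz
  rule 2 (vowel merger): gorovuwaz → gorovuwez
  rule 3 (final devoicing): gorovuwez → gorovuwes
  rule 4 (unconditioned shift): gorovuwes → gorovuves
  ⇒ Ulvasa gorovuves
The regular Ulvasa reflex would be 'gorovuves', but the attested form is 'gorovuwed'. The correspondence is irregular, so they are not cognates (the Ulvasa form has a different source).

no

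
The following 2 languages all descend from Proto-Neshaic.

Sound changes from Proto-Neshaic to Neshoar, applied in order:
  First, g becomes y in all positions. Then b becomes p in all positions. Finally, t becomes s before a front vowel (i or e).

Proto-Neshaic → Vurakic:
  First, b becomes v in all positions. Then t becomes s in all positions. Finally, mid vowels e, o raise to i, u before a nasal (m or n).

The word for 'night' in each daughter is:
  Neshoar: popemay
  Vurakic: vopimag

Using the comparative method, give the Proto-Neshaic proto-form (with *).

Position 1: Neshoar has p, Vurakic has v. Taking the neighbouring segments as reconstructed: Neshoar p could go back to *p or *b; Vurakic v could go back to *b or *v — the one source consistent with every daughter is *b.
Position 4: Neshoar has e, Vurakic has i. Neshoar preserves e here (none of its changes turn any other segment into e), so the proto-segment is *e.
Position 7: Neshoar has y, Vurakic has g. Vurakic preserves g here (none of its changes turn any other segment into g), so the proto-segment is *g.
This points to *bopemag. Verify forward in each daughter:
Neshoar: *bopemag
  bopemag → bopemay   [unconditioned shift]
  bopemay → popemay   [unconditioned shift]
  popemay (rule 3 does not apply)
  giving Neshoar popemay.
Vurakic: *bopemag > vopemag > vopimag  (by unconditioned shift, pre-nasal raising)
Only *bopemag yields all of Neshoar popemay, Vurakic vopimag.

*bopemag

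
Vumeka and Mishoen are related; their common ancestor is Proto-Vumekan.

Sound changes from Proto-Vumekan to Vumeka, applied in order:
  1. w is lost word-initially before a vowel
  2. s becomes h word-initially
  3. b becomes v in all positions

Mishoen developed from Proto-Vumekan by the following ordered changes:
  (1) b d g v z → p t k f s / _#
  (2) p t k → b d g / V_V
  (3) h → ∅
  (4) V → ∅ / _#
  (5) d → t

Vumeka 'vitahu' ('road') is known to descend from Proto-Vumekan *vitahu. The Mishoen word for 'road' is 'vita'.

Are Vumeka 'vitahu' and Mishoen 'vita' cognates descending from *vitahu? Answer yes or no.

Derive the expected Mishoen reflex of *vitahu:
Mishoen: *vitahu > vidahu > vidau > vida > vita  (by intervocalic voicing, h-loss, apocope, unconditioned shift)
Mishoen 'vita' matches the regular reflex exactly, so the pair is cognate.

yes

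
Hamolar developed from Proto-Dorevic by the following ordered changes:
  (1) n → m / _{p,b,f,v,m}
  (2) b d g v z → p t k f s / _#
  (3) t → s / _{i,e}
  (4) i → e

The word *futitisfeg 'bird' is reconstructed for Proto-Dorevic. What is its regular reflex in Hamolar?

fusesesfek

Hamolar: *futitisfeg
  futitisfeg (rule 1 does not apply)
  futitisfeg → futitisfek   [final devoicing]
  futitisfek → fusisisfek   [palatalisation]
  fusisisfek → fusesesfek   [vowel merger]
  giving Hamolar fusesesfek.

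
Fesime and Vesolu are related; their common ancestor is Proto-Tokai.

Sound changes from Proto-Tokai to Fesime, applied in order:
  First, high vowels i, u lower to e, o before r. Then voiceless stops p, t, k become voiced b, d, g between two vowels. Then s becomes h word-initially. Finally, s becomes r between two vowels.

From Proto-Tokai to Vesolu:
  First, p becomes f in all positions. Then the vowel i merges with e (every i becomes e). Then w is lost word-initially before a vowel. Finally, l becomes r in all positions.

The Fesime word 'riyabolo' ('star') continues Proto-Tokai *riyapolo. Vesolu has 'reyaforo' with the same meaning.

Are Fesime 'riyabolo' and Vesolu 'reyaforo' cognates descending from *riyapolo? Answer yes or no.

Derive the expected Vesolu reflex of *riyapolo:
Vesolu: start from *riyapolo.
  rule 1 (unconditioned shift): riyapolo → riyafolo
  rule 2 (vowel merger): riyafolo → reyafolo
  rule 3: no change — reyafolo
  rule 4 (unconditioned shift): reyafolo → reyaforo
  ⇒ Vesolu reyaforo
Vesolu 'reyaforo' matches the regular reflex exactly, so the pair is cognate.

yes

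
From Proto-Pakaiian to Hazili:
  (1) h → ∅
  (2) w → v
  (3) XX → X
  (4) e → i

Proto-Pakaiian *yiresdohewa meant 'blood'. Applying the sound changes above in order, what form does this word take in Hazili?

Hazili: *yiresdohewa
  yiresdohewa → yiresdoewa   [h-loss]
  yiresdoewa → yiresdoeva   [unconditioned shift]
  yiresdoeva (rule 3 does not apply)
  yiresdoeva → yirisdoiva   [vowel merger]
  giving Hazili yirisdoiva.

yirisdoiva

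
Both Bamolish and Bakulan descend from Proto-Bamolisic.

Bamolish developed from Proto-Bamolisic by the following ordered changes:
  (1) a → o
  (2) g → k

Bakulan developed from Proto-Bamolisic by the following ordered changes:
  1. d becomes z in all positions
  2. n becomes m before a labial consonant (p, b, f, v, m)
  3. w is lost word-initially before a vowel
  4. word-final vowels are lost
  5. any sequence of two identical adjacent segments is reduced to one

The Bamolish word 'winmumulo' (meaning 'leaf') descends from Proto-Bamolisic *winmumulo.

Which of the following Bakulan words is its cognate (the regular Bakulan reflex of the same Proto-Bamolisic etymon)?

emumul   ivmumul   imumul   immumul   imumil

imumul

Bakulan: *winmumulo
  winmumulo (rule 1 does not apply)
  winmumulo → wimmumulo   [nasal place assimilation]
  wimmumulo → immumulo   [glide loss]
  immumulo → immumul   [apocope]
  immumul → imumul   [degemination]
  giving Bakulan imumul.
The other candidates each miss or misapply at least one Bakulan change.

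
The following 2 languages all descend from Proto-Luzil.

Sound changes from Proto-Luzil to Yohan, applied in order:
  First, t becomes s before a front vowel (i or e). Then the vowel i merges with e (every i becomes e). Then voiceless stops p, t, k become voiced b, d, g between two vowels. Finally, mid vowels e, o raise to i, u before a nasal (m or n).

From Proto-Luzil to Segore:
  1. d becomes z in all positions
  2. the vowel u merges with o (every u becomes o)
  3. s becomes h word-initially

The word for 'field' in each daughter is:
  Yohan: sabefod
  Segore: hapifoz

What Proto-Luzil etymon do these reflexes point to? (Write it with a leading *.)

*sapifod

Position 1: Yohan has s, Segore has h. Taking the neighbouring segments as reconstructed: Yohan s can only go back to *s; Segore h could go back to *s or *h — the one source consistent with every daughter is *s.
Position 3: Yohan has b, Segore has p. Segore preserves p here (none of its changes turn any other segment into p), so the proto-segment is *p.
Verify the candidate proto-form against each daughter:
Yohan: *sapifod
  sapifod (rule 1 does not apply)
  sapifod → sapefod   [vowel merger]
  sapefod → sabefod   [intervocalic voicing]
  sabefod (rule 4 does not apply)
  giving Yohan sabefod.
Segore: *sapifod
  sapifod → sapifoz   [unconditioned shift]
  sapifoz (rule 2 does not apply)
  sapifoz → hapifoz   [debuccalisation]
  giving Segore hapifoz.
Only *sapifod yields all of Yohan sabefod, Segore hapifoz.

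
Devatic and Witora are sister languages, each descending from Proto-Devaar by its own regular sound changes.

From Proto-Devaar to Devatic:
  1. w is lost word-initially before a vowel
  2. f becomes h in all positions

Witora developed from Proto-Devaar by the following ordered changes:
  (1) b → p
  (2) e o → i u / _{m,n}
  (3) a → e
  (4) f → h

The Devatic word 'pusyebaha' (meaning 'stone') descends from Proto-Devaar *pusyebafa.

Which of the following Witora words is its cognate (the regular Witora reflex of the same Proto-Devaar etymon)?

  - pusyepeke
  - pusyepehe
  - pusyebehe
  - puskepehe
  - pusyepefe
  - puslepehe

pusyepehe

Witora: start from *pusyebafa.
  rule 1 (unconditioned shift): pusyebafa → pusyepafa
  rule 2: no change — pusyepafa
  rule 3 (vowel merger): pusyepafa → pusyepefe
  rule 4 (unconditioned shift): pusyepefe → pusyepehe
  ⇒ Witora pusyepehe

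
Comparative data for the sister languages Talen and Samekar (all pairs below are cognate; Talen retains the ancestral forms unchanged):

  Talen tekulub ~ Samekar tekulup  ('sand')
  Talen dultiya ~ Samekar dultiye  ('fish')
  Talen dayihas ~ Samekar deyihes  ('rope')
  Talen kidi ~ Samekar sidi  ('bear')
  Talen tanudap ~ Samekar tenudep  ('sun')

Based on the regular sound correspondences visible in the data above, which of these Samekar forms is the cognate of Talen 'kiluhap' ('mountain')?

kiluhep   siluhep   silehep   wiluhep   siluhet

siluhep

kidi ~ sidi — Talen k corresponds to Samekar s word-initially before a front vowel.
tanudap ~ tenudep — Talen a corresponds to Samekar e after a consonant, before a labial obstruent.
Applying these to Talen 'kiluhap':
  kiluhap → siluhap   (k→s word-initially before a front vowel)
  siluhap → siluhep   (a→e after a consonant, before a labial obstruent)
So the Samekar cognate is 'siluhep'.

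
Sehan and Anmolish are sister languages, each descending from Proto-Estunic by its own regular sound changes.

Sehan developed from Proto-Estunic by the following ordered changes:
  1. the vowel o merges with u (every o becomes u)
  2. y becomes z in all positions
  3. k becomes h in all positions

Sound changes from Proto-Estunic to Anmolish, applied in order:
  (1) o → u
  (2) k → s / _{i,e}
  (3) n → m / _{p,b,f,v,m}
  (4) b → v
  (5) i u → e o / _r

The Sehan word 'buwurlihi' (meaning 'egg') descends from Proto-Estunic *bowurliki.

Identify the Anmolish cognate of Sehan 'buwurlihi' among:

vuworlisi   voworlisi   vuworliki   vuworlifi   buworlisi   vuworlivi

Anmolish: *bowurliki > buwurliki > buwurlisi > vuwurlisi > vuworlisi  (by vowel merger, palatalisation, unconditioned shift, pre-rhotic lowering)
The other candidates each miss or misapply at least one Anmolish change.

vuworlisi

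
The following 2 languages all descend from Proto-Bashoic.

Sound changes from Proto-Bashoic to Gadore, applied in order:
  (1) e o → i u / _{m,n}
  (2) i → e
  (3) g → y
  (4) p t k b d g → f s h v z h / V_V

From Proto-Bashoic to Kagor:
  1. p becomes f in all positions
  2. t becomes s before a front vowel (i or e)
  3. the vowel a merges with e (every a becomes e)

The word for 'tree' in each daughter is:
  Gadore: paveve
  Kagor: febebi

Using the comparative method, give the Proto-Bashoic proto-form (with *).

Position 6: Gadore has e, Kagor has i. Kagor preserves i here (none of its changes turn any other segment into i), so the proto-segment is *i.
Position 5: Gadore has v, Kagor has b. Kagor preserves b here (none of its changes turn any other segment into b), so the proto-segment is *b.
Position 2: Gadore has a, Kagor has e. Gadore preserves a here (none of its changes turn any other segment into a), so the proto-segment is *a.
Verify the candidate proto-form against each daughter:
Gadore: *pabebi > pabebe > paveve  (by vowel merger, intervocalic lenition)
Kagor: *pabebi > fabebi > febebi  (by unconditioned shift, vowel merger)
*pabebi is the unique common source.

*pabebi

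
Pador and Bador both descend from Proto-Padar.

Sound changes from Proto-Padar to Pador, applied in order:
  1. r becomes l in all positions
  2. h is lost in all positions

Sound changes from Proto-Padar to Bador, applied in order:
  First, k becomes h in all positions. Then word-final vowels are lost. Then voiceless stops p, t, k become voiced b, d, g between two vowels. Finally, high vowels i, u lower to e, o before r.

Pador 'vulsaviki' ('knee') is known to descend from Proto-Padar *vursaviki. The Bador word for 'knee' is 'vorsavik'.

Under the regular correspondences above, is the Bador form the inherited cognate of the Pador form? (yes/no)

Derive the expected Bador reflex of *vursaviki:
Bador: *vursaviki
  vursaviki → vursavihi   [unconditioned shift]
  vursavihi → vursavih   [apocope]
  vursavih (rule 3 does not apply)
  vursavih → vorsavih   [pre-rhotic lowering]
  giving Bador vorsavih.
The regular Bador reflex would be 'vorsavih', but the attested form is 'vorsavik'. The correspondence is irregular, so they are not cognates (the Bador form has a different source).

no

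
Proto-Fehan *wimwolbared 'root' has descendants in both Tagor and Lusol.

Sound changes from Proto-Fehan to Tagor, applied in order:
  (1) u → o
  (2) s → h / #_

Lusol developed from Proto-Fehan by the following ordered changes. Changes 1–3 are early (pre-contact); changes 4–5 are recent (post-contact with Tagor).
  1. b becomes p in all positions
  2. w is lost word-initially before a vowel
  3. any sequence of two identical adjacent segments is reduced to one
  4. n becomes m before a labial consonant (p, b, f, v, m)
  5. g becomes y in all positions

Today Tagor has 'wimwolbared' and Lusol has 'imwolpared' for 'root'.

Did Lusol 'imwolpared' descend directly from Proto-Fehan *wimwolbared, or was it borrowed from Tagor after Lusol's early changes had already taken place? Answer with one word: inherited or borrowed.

If inherited, *wimwolbared would pass through all of Lusol's changes:
Lusol: *wimwolbared > wimwolpared > imwolpared  (by unconditioned shift, glide loss)
If borrowed from Tagor 'wimwolbared' after the early changes, it would undergo only the recent ones:
  rule 4 (nasal place assimilation): no change (wimwolbared)
  rule 5 (unconditioned shift): no change (wimwolbared)
  ⇒ as a loan: wimwolbared
Lusol 'imwolpared' matches the inherited outcome exactly, so it is an inherited cognate, not a loan.

inherited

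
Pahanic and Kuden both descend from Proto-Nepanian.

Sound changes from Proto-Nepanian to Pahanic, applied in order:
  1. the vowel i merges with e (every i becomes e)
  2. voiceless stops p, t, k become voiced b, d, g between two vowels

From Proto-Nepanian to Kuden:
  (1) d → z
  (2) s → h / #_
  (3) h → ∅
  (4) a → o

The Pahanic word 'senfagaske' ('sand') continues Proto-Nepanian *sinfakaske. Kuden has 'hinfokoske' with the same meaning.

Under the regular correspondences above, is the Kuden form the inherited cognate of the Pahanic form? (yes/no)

no

Derive the expected Kuden reflex of *sinfakaske:
Kuden: *sinfakaske > hinfakaske > infakaske > infokoske  (by debuccalisation, h-loss, vowel merger)
The regular Kuden reflex would be 'infokoske', but the attested form is 'hinfokoske'. The correspondence is irregular, so they are not cognates (the Kuden form has a different source).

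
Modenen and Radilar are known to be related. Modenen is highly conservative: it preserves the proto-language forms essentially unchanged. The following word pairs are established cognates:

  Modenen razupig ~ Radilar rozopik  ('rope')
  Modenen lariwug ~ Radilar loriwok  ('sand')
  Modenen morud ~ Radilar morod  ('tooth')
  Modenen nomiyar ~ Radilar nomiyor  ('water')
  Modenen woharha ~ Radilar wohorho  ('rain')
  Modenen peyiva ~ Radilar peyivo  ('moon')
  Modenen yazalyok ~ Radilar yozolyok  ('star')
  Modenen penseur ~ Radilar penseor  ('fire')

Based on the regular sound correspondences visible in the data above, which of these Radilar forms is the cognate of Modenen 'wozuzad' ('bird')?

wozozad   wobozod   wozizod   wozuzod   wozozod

lariwug ~ loriwok, morud ~ morod — Modenen u corresponds to Radilar o after a consonant, before a consonant other than r, m, n, p, b, f, v.
razupig ~ rozopik, yazalyok ~ yozolyok — Modenen a corresponds to Radilar o after a consonant, before a consonant other than r, m, n, p, b, f, v.
Applying these to Modenen 'wozuzad':
  wozuzad → wozozad   (u→o after a consonant, before a consonant other than r, m, n, p, b, f, v)
  wozozad → wozozod   (a→o after a consonant, before a consonant other than r, m, n, p, b, f, v)
So the Radilar cognate is 'wozozod'.

wozozod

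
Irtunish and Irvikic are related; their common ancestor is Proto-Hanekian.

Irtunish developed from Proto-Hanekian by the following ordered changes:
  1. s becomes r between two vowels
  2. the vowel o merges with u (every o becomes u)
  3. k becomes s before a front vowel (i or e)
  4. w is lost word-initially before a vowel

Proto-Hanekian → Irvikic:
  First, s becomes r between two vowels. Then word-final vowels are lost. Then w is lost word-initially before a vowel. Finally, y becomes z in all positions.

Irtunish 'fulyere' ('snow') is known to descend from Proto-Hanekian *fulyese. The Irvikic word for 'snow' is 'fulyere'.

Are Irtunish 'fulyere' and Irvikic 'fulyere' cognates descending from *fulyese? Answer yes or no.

no

Derive the expected Irvikic reflex of *fulyese:
Irvikic: *fulyese
  fulyese → fulyere   [rhotacism]
  fulyere → fulyer   [apocope]
  fulyer (rule 3 does not apply)
  fulyer → fulzer   [unconditioned shift]
  giving Irvikic fulzer.
The regular Irvikic reflex would be 'fulzer', but the attested form is 'fulyere'. The correspondence is irregular, so they are not cognates (the Irvikic form has a different source).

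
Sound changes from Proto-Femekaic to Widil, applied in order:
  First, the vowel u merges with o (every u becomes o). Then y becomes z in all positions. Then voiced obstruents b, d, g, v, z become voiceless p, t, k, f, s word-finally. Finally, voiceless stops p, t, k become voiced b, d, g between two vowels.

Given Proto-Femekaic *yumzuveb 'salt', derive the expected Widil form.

zomzovep

Widil: start from *yumzuveb.
  rule 1 (vowel merger): yumzuveb → yomzoveb
  rule 2 (unconditioned shift): yomzoveb → zomzoveb
  rule 3 (final devoicing): zomzoveb → zomzovep
  rule 4: no change — zomzovep
  ⇒ Widil zomzovep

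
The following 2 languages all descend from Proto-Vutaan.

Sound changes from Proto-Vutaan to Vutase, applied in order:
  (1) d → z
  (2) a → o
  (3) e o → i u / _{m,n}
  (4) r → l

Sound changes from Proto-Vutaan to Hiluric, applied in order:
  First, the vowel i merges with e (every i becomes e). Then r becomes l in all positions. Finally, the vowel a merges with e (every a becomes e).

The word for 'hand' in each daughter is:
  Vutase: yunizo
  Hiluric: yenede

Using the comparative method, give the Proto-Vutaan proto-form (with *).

Position 4: Vutase has i, Hiluric has e. Taking the neighbouring segments as reconstructed: Vutase i can only go back to *i; Hiluric e could go back to *a or *e or *i — the one source consistent with every daughter is *i.
Position 2: Vutase has u, Hiluric has e. Taking the neighbouring segments as reconstructed: Vutase u could go back to *a or *o or *u; Hiluric e could go back to *a or *e or *i — the one source consistent with every daughter is *a.
Position 6: Vutase has o, Hiluric has e. Taking the neighbouring segments as reconstructed: Vutase o could go back to *a or *o; Hiluric e could go back to *a or *e or *i — the one source consistent with every daughter is *a.
This points to *yanida. Verify forward in each daughter:
Vutase: *yanida
  yanida → yaniza   [unconditioned shift]
  yaniza → yonizo   [vowel merger]
  yonizo → yunizo   [pre-nasal raising]
  yunizo (rule 4 does not apply)
  giving Vutase yunizo.
Hiluric: start from *yanida.
  rule 1 (vowel merger): yanida → yaneda
  rule 2: no change — yaneda
  rule 3 (vowel merger): yaneda → yenede
  ⇒ Hiluric yenede
No other proto-form is consistent with every reflex, so the reconstruction is *yanida.

*yanida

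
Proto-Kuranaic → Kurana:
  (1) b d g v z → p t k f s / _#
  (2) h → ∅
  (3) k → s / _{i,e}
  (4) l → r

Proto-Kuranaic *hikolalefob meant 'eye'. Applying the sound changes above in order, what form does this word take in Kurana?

Kurana: *hikolalefob > hikolalefop > ikolalefop > ikorarefop  (by final devoicing, h-loss, unconditioned shift)

ikorarefop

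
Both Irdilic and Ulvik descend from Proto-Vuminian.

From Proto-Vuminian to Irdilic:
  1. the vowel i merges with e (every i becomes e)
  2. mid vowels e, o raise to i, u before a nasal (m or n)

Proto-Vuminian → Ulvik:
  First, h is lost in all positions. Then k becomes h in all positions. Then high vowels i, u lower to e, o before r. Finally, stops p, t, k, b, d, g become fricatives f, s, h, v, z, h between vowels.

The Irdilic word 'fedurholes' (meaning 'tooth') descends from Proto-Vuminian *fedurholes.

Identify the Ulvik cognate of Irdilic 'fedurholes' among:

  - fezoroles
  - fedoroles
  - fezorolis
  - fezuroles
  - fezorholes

fezoroles

Ulvik: *fedurholes > feduroles > fedoroles > fezoroles  (by h-loss, pre-rhotic lowering, intervocalic lenition)
Among the options, 'fezoroles' alone shows every Ulvik change applied in order.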